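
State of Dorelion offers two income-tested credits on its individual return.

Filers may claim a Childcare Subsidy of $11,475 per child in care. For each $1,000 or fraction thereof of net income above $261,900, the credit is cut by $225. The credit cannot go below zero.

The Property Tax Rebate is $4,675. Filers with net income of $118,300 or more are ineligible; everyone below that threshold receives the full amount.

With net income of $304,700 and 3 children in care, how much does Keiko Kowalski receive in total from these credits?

$24,750

Childcare Subsidy: base = 3 × $11,475 = $34,425. income exceeds $261,900 by $42,800, which is 43 full-or-partial $1,000 increments; reduction = 43 × $225 = $9,675, leaving $24,750.
Property Tax Rebate: $304,700 meets or exceeds the $118,300 cutoff, so the credit is $0.
Total: $24,750 + $0 = $24,750.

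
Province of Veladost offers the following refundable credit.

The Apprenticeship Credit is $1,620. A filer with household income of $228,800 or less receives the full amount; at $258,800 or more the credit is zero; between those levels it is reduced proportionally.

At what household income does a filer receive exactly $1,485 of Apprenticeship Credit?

$231,300

$1,485 is 1,485/1,620 of the full $1,620, so 135/1,620 of the $30,000 range has been used: income = $228,800 + $30,000 × 135/1,620 = $231,300.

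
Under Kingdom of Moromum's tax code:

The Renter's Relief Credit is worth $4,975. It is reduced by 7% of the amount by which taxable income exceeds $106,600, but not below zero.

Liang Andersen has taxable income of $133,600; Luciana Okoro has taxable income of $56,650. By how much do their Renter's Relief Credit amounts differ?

Liang ($133,600): Renter's Relief Credit: 7% of the $27,000 excess over $106,600 is $1,890; credit = $4,975 − $1,890 = $3,085.
Luciana ($56,650): Renter's Relief Credit: $56,650 is at or below the $106,600 threshold, so the full $4,975 applies.
Difference: |$3,085 − $4,975| = $1,890.

$1,890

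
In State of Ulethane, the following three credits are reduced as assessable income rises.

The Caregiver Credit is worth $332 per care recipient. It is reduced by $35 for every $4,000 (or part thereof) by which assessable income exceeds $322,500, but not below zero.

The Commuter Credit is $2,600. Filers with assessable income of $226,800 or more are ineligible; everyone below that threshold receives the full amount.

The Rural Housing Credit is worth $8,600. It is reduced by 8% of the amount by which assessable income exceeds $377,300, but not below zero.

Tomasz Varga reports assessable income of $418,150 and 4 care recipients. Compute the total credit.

Caregiver Credit: base = 4 × $332 = $1,328. income exceeds $322,500 by $95,650, which is 24 full-or-partial $4,000 increments; reduction = 24 × $35 = $840, leaving $488.
Commuter Credit: $418,150 meets or exceeds the $226,800 cutoff, so the credit is $0.
Rural Housing Credit: 8% of the $40,850 excess over $377,300 is $3,268; credit = $8,600 − $3,268 = $5,332.
Total: $488 + $0 + $5,332 = $5,820.

$5,820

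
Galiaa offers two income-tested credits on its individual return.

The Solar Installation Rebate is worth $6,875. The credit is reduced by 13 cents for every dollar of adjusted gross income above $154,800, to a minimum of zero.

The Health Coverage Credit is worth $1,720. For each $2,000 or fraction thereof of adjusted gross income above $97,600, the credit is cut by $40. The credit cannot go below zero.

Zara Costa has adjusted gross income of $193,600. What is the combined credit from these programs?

$1,831

Solar Installation Rebate: 13% of the $38,800 excess over $154,800 is $5,044; credit = $6,875 − $5,044 = $1,831.
Health Coverage Credit: income exceeds $97,600 by $96,000 → 48 increments × $40 = $1,920 ≥ base, so the credit is $0.
Total: $1,831 + $0 = $1,831.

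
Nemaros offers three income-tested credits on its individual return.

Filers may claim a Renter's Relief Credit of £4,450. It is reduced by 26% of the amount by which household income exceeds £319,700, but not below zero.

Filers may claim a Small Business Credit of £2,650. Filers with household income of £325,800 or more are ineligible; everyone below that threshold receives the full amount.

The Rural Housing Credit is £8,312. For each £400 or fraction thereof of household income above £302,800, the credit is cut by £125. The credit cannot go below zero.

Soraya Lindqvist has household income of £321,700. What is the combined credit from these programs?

£8,892

Renter's Relief Credit: 26% of the £2,000 excess over £319,700 is £520; credit = £4,450 − £520 = £3,930.
Small Business Credit: £321,700 is below the £325,800 cutoff, so the full £2,650 applies.
Rural Housing Credit: income exceeds £302,800 by £18,900, which is 48 full-or-partial £400 increments; reduction = 48 × £125 = £6,000, leaving £2,312.
Total: £3,930 + £2,650 + £2,312 = £8,892.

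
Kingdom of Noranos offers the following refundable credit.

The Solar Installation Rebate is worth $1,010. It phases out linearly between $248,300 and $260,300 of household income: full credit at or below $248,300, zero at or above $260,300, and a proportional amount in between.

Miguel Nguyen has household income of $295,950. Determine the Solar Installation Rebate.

$0

Solar Installation Rebate: $295,950 is at or above $260,300, so the credit is $0.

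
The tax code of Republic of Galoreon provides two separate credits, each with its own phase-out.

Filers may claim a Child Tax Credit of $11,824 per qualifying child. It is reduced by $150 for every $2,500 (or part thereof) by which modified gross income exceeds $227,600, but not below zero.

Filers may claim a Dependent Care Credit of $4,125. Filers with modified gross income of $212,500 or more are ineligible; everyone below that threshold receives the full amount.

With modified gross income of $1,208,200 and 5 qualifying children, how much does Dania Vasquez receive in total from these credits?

$170

Child Tax Credit: base = 5 × $11,824 = $59,120. income exceeds $227,600 by $980,600, which is 393 full-or-partial $2,500 increments; reduction = 393 × $150 = $58,950, leaving $170.
Dependent Care Credit: $1,208,200 meets or exceeds the $212,500 cutoff, so the credit is $0.
Total: $170 + $0 = $170.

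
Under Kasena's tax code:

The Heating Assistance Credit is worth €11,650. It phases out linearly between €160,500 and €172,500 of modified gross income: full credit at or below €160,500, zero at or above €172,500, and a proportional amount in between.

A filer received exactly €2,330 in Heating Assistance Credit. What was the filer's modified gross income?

€170,100

€2,330 is 2,330/11,650 of the full €11,650, so 9,320/11,650 of the €12,000 range has been used: income = €160,500 + €12,000 × 9,320/11,650 = €170,100.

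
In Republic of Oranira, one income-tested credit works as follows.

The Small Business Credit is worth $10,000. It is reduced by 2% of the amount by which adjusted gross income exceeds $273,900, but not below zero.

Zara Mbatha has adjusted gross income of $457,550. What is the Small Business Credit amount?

$6,327

Small Business Credit: 2% of the $183,650 excess over $273,900 is $3,673; credit = $10,000 − $3,673 = $6,327.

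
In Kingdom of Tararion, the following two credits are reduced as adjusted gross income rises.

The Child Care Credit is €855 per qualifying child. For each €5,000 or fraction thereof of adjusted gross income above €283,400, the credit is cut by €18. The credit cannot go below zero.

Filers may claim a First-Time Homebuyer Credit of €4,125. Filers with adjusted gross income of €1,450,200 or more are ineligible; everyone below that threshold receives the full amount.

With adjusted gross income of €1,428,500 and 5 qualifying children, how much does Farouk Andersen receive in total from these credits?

Child Care Credit: base = 5 × €855 = €4,275. income exceeds €283,400 by €1,145,100, which is 230 full-or-partial €5,000 increments; reduction = 230 × €18 = €4,140, leaving €135.
First-Time Homebuyer Credit: €1,428,500 is below the €1,450,200 cutoff, so the full €4,125 applies.
Total: €135 + €4,125 = €4,260.

€4,260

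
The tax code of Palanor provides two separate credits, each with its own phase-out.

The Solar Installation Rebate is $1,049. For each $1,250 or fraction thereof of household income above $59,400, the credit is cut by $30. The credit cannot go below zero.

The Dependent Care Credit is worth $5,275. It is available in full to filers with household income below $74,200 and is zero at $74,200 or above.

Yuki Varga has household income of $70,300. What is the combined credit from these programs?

Solar Installation Rebate: income exceeds $59,400 by $10,900, which is 9 full-or-partial $1,250 increments; reduction = 9 × $30 = $270, leaving $779.
Dependent Care Credit: $70,300 is below the $74,200 cutoff, so the full $5,275 applies.
Total: $779 + $5,275 = $6,054.

$6,054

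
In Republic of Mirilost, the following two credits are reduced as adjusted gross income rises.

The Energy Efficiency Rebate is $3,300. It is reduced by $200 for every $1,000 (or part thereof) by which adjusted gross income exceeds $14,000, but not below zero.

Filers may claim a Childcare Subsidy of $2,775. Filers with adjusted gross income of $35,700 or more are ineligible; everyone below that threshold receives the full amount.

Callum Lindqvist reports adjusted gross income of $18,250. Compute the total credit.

Energy Efficiency Rebate: income exceeds $14,000 by $4,250, which is 5 full-or-partial $1,000 increments; reduction = 5 × $200 = $1,000, leaving $2,300.
Childcare Subsidy: $18,250 is below the $35,700 cutoff, so the full $2,775 applies.
Total: $2,300 + $2,775 = $5,075.

$5,075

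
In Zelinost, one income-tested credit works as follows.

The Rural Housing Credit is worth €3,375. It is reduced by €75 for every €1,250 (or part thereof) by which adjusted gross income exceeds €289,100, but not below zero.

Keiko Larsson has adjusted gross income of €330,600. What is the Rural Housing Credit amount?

€825

Rural Housing Credit: income exceeds €289,100 by €41,500, which is 34 full-or-partial €1,250 increments; reduction = 34 × €75 = €2,550, leaving €825.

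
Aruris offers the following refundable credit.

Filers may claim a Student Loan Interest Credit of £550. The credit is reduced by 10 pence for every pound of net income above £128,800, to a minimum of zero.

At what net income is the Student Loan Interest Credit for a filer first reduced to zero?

£134,300

The credit falls by 10% of each pound above £128,800, so it reaches zero when the excess is £550 / 10% = £5,500: income = £128,800 + £5,500 = £134,300.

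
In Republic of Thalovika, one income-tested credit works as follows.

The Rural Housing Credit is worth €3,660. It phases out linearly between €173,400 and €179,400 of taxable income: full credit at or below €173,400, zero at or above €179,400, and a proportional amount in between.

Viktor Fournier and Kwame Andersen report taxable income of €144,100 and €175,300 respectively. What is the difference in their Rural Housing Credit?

€1,159

Viktor (€144,100): Rural Housing Credit: €144,100 is at or below the €173,400 threshold, so the full €3,660 applies.
Kwame (€175,300): Rural Housing Credit: €175,300 is €1,900 into a €6,000 phase-out range, leaving 4,100/6,000 of the credit: €3,660 × 4,100/6,000 = €2,501.
Difference: |€3,660 − €2,501| = €1,159.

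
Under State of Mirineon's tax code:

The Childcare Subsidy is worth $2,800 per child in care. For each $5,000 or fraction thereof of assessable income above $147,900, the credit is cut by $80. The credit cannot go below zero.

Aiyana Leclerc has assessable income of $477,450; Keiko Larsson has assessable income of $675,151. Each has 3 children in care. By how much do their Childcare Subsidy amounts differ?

$3,120

Aiyana ($477,450): Childcare Subsidy: base = 3 × $2,800 = $8,400. income exceeds $147,900 by $329,550, which is 66 full-or-partial $5,000 increments; reduction = 66 × $80 = $5,280, leaving $3,120.
Keiko ($675,151): Childcare Subsidy: base = 3 × $2,800 = $8,400. income exceeds $147,900 by $527,251 → 106 increments × $80 = $8,480 ≥ base, so the credit is $0.
Difference: |$3,120 − $0| = $3,120.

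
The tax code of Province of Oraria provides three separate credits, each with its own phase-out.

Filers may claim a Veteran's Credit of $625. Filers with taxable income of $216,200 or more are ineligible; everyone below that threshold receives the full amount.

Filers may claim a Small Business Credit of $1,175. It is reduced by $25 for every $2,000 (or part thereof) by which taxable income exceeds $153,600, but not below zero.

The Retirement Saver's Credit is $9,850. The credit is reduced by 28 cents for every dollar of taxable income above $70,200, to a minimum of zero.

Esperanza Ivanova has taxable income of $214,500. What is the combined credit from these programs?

Veteran's Credit: $214,500 is below the $216,200 cutoff, so the full $625 applies.
Small Business Credit: income exceeds $153,600 by $60,900, which is 31 full-or-partial $2,000 increments; reduction = 31 × $25 = $775, leaving $400.
Retirement Saver's Credit: 28% of the $144,300 excess over $70,200 is $40,404 ≥ base, so the credit is $0.
Total: $625 + $400 + $0 = $1,025.

$1,025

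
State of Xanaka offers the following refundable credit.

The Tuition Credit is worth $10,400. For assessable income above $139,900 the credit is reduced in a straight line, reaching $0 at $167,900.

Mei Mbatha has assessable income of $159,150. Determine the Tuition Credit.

Tuition Credit: $159,150 is $19,250 into a $28,000 phase-out range, leaving 8,750/28,000 of the credit: $10,400 × 8,750/28,000 = $3,250.

$3,250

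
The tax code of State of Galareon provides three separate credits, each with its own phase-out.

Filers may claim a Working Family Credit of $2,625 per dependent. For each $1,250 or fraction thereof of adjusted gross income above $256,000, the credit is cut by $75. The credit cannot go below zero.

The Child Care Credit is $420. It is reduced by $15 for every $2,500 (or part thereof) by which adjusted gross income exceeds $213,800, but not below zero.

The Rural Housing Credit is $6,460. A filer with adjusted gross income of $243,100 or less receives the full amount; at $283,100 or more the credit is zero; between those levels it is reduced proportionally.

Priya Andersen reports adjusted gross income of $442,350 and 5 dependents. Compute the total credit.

Working Family Credit: base = 5 × $2,625 = $13,125. income exceeds $256,000 by $186,350, which is 150 full-or-partial $1,250 increments; reduction = 150 × $75 = $11,250, leaving $1,875.
Child Care Credit: income exceeds $213,800 by $228,550 → 92 increments × $15 = $1,380 ≥ base, so the credit is $0.
Rural Housing Credit: $442,350 is at or above $283,100, so the credit is $0.
Total: $1,875 + $0 + $0 = $1,875.

$1,875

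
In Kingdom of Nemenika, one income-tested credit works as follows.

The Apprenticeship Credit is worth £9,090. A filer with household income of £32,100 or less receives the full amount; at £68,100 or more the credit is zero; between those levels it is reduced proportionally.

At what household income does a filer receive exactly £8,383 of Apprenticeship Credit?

£8,383 is 8,383/9,090 of the full £9,090, so 707/9,090 of the £36,000 range has been used: income = £32,100 + £36,000 × 707/9,090 = £34,900.

£34,900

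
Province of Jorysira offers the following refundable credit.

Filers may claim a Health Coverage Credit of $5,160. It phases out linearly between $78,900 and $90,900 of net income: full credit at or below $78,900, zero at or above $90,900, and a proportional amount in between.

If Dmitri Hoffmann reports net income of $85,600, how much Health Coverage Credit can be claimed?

Health Coverage Credit: $85,600 is $6,700 into a $12,000 phase-out range, leaving 5,300/12,000 of the credit: $5,160 × 5,300/12,000 = $2,279.

$2,279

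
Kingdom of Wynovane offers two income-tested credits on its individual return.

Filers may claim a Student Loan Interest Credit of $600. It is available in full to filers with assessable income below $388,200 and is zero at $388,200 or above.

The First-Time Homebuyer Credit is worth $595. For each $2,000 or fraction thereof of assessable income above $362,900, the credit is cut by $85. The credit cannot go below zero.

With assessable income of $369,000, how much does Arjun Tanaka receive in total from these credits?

$855

Student Loan Interest Credit: $369,000 is below the $388,200 cutoff, so the full $600 applies.
First-Time Homebuyer Credit: income exceeds $362,900 by $6,100, which is 4 full-or-partial $2,000 increments; reduction = 4 × $85 = $340, leaving $255.
Total: $600 + $255 = $855.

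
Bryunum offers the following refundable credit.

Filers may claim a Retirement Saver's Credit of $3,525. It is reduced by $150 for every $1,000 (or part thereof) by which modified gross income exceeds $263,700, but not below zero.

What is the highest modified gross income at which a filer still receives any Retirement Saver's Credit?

After 23 increments the reduction is 23 × $150 = $3,450, leaving $75; one more increment wipes it out. Increment 23 ends at excess 23 × $1,000 = $23,000, so the highest qualifying income is $263,700 + $23,000 = $286,700.

$286,700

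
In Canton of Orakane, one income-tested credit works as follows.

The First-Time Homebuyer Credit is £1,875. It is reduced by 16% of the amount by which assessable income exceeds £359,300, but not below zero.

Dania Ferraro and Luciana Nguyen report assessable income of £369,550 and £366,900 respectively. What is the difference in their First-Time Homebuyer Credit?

Dania (£369,550): First-Time Homebuyer Credit: 16% of the £10,250 excess over £359,300 is £1,640; credit = £1,875 − £1,640 = £235.
Luciana (£366,900): First-Time Homebuyer Credit: 16% of the £7,600 excess over £359,300 is £1,216; credit = £1,875 − £1,216 = £659.
Difference: |£235 − £659| = £424.

£424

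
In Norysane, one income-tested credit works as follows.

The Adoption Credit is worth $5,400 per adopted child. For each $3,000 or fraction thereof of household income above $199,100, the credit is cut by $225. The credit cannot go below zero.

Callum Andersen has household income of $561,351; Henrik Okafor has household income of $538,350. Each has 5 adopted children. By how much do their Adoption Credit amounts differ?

$1,350

Callum ($561,351): Adoption Credit: base = 5 × $5,400 = $27,000. income exceeds $199,100 by $362,251 → 121 increments × $225 = $27,225 ≥ base, so the credit is $0.
Henrik ($538,350): Adoption Credit: base = 5 × $5,400 = $27,000. income exceeds $199,100 by $339,250, which is 114 full-or-partial $3,000 increments; reduction = 114 × $225 = $25,650, leaving $1,350.
Difference: |$0 − $1,350| = $1,350.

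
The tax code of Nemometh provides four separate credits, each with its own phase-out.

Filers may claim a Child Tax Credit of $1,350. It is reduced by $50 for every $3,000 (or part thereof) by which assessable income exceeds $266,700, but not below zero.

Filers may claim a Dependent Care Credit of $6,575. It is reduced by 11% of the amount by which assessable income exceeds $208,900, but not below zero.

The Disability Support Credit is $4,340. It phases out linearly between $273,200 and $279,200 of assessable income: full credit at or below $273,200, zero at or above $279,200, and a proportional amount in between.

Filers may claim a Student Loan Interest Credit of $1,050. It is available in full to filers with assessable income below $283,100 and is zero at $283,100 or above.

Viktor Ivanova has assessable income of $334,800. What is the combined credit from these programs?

Child Tax Credit: income exceeds $266,700 by $68,100, which is 23 full-or-partial $3,000 increments; reduction = 23 × $50 = $1,150, leaving $200.
Dependent Care Credit: 11% of the $125,900 excess over $208,900 is $13,849 ≥ base, so the credit is $0.
Disability Support Credit: $334,800 is at or above $279,200, so the credit is $0.
Student Loan Interest Credit: $334,800 meets or exceeds the $283,100 cutoff, so the credit is $0.
Total: $200 + $0 + $0 + $0 = $200.

$200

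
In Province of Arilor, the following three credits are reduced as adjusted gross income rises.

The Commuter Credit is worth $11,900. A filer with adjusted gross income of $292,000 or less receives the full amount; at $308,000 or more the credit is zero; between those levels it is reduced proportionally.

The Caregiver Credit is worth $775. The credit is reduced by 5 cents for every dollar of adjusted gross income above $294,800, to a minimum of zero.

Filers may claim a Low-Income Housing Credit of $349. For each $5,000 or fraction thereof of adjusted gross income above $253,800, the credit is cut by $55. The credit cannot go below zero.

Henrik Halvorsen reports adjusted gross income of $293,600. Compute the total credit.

Commuter Credit: $293,600 is $1,600 into a $16,000 phase-out range, leaving 14,400/16,000 of the credit: $11,900 × 14,400/16,000 = $10,710.
Caregiver Credit: $293,600 is at or below the $294,800 threshold, so the full $775 applies.
Low-Income Housing Credit: income exceeds $253,800 by $39,800 → 8 increments × $55 = $440 ≥ base, so the credit is $0.
Total: $10,710 + $775 + $0 = $11,485.

$11,485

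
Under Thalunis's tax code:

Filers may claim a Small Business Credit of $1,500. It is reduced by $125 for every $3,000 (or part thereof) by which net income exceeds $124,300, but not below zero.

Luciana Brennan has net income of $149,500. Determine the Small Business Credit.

Small Business Credit: income exceeds $124,300 by $25,200, which is 9 full-or-partial $3,000 increments; reduction = 9 × $125 = $1,125, leaving $375.

$375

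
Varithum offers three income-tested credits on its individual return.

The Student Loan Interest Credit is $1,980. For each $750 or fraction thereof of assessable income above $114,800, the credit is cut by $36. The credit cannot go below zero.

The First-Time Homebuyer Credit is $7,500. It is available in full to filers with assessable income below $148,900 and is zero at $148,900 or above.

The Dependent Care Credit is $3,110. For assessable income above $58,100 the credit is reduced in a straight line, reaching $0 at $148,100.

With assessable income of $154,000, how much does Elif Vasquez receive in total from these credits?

Student Loan Interest Credit: income exceeds $114,800 by $39,200, which is 53 full-or-partial $750 increments; reduction = 53 × $36 = $1,908, leaving $72.
First-Time Homebuyer Credit: $154,000 meets or exceeds the $148,900 cutoff, so the credit is $0.
Dependent Care Credit: $154,000 is at or above $148,100, so the credit is $0.
Total: $72 + $0 + $0 = $72.

$72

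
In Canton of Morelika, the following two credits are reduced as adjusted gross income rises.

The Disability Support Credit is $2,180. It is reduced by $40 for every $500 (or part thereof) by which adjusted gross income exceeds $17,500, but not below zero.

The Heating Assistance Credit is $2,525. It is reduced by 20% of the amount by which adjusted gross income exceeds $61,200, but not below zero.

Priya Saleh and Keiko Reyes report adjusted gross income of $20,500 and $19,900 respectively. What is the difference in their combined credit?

$40

Priya ($20,500): Disability Support Credit: income exceeds $17,500 by $3,000, which is 6 full-or-partial $500 increments; reduction = 6 × $40 = $240, leaving $1,940. Heating Assistance Credit: $20,500 is at or below the $61,200 threshold, so the full $2,525 applies. total $1,940 + $2,525 = $4,465
Keiko ($19,900): Disability Support Credit: income exceeds $17,500 by $2,400, which is 5 full-or-partial $500 increments; reduction = 5 × $40 = $200, leaving $1,980. Heating Assistance Credit: $19,900 is at or below the $61,200 threshold, so the full $2,525 applies. total $1,980 + $2,525 = $4,505
Difference: |$4,465 − $4,505| = $40.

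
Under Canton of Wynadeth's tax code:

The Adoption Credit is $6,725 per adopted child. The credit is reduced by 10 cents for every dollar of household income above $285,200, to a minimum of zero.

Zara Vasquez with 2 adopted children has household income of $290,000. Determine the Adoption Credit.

Adoption Credit: base = 2 × $6,725 = $13,450. 10% of the $4,800 excess over $285,200 is $480; credit = $13,450 − $480 = $12,970.

$12,970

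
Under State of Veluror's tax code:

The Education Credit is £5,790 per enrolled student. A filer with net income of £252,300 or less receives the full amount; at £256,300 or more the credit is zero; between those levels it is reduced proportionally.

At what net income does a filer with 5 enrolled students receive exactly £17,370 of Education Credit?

£253,900

Full credit = 5 × £5,790 = £28,950.
£17,370 is 17,370/28,950 of the full £28,950, so 11,580/28,950 of the £4,000 range has been used: income = £252,300 + £4,000 × 11,580/28,950 = £253,900.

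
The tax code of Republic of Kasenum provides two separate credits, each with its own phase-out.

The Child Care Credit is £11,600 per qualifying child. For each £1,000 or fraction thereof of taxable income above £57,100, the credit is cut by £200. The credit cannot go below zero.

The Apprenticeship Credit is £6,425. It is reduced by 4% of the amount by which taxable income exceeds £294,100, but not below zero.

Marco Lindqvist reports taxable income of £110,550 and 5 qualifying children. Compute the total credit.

£53,625

Child Care Credit: base = 5 × £11,600 = £58,000. income exceeds £57,100 by £53,450, which is 54 full-or-partial £1,000 increments; reduction = 54 × £200 = £10,800, leaving £47,200.
Apprenticeship Credit: £110,550 is at or below the £294,100 threshold, so the full £6,425 applies.
Total: £47,200 + £6,425 = £53,625.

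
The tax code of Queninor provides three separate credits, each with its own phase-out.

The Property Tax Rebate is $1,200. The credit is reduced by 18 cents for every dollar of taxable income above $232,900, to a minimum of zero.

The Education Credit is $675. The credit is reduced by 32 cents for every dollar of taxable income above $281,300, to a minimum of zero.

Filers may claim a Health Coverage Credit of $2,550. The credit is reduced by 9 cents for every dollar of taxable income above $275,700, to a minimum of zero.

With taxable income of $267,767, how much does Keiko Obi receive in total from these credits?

$3,225

Property Tax Rebate: 18% of the $34,867 excess over $232,900 is $6,276.06 ≥ base, so the credit is $0.
Education Credit: $267,767 is at or below the $281,300 threshold, so the full $675 applies.
Health Coverage Credit: $267,767 is at or below the $275,700 threshold, so the full $2,550 applies.
Total: $0 + $675 + $2,550 = $3,225.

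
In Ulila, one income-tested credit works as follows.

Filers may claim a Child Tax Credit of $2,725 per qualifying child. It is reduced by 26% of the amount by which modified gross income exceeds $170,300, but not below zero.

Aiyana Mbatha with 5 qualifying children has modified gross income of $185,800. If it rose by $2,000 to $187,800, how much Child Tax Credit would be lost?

At $185,800 — base = 5 × $2,725 = $13,625. 26% of the $15,500 excess over $170,300 is $4,030; credit = $13,625 − $4,030 = $9,595.
At $187,800 — base = 5 × $2,725 = $13,625. 26% of the $17,500 excess over $170,300 is $4,550; credit = $13,625 − $4,550 = $9,075.
Lost: $9,595 − $9,075 = $520.

$520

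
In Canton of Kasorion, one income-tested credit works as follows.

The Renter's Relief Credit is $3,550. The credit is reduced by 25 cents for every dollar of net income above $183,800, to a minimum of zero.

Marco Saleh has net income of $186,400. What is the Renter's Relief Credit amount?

$2,900

Renter's Relief Credit: 25% of the $2,600 excess over $183,800 is $650; credit = $3,550 − $650 = $2,900.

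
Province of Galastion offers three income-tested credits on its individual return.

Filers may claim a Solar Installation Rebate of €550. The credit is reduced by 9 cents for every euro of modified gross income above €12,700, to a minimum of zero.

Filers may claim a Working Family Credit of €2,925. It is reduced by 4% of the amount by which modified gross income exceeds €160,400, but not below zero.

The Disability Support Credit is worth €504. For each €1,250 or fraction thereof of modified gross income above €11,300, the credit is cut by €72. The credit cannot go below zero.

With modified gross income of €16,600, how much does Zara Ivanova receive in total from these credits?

€3,268

Solar Installation Rebate: 9% of the €3,900 excess over €12,700 is €351; credit = €550 − €351 = €199.
Working Family Credit: €16,600 is at or below the €160,400 threshold, so the full €2,925 applies.
Disability Support Credit: income exceeds €11,300 by €5,300, which is 5 full-or-partial €1,250 increments; reduction = 5 × €72 = €360, leaving €144.
Total: €199 + €2,925 + €144 = €3,268.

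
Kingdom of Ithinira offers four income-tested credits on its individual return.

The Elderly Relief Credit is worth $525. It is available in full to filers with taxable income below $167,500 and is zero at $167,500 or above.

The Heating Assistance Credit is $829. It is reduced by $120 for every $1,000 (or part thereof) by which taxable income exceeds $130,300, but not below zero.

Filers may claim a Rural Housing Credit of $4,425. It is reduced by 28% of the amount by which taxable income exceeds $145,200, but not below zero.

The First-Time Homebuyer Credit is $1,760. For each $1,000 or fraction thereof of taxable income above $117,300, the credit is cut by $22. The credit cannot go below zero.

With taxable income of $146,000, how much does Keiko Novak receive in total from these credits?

$5,848

Elderly Relief Credit: $146,000 is below the $167,500 cutoff, so the full $525 applies.
Heating Assistance Credit: income exceeds $130,300 by $15,700 → 16 increments × $120 = $1,920 ≥ base, so the credit is $0.
Rural Housing Credit: 28% of the $800 excess over $145,200 is $224; credit = $4,425 − $224 = $4,201.
First-Time Homebuyer Credit: income exceeds $117,300 by $28,700, which is 29 full-or-partial $1,000 increments; reduction = 29 × $22 = $638, leaving $1,122.
Total: $525 + $0 + $4,201 + $1,122 = $5,848.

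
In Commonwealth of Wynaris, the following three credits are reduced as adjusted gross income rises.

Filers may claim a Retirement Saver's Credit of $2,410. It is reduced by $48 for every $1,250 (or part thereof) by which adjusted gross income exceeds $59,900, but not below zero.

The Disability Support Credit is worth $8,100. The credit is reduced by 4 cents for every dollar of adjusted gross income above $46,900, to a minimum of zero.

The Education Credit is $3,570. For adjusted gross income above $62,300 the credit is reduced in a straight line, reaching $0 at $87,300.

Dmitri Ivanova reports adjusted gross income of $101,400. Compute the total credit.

$6,698

Retirement Saver's Credit: income exceeds $59,900 by $41,500, which is 34 full-or-partial $1,250 increments; reduction = 34 × $48 = $1,632, leaving $778.
Disability Support Credit: 4% of the $54,500 excess over $46,900 is $2,180; credit = $8,100 − $2,180 = $5,920.
Education Credit: $101,400 is at or above $87,300, so the credit is $0.
Total: $778 + $5,920 + $0 = $6,698.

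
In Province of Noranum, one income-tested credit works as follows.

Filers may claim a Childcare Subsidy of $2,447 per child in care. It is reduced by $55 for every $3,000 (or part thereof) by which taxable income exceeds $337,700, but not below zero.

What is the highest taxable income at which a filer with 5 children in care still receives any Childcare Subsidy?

$1,003,700

Full credit = 5 × $2,447 = $12,235.
After 222 increments the reduction is 222 × $55 = $12,210, leaving $25; one more increment wipes it out. Increment 222 ends at excess 222 × $3,000 = $666,000, so the highest qualifying income is $337,700 + $666,000 = $1,003,700.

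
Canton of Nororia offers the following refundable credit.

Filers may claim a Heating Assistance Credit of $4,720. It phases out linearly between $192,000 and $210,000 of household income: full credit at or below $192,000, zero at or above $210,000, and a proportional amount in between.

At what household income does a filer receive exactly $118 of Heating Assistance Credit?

$118 is 118/4,720 of the full $4,720, so 4,602/4,720 of the $18,000 range has been used: income = $192,000 + $18,000 × 4,602/4,720 = $209,550.

$209,550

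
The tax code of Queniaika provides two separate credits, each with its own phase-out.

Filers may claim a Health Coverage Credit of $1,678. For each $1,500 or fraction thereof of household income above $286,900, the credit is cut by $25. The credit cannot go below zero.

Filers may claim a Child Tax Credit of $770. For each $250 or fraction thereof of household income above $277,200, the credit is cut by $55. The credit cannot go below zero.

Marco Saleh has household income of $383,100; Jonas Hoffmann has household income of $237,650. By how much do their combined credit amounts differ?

Marco ($383,100): Health Coverage Credit: income exceeds $286,900 by $96,200, which is 65 full-or-partial $1,500 increments; reduction = 65 × $25 = $1,625, leaving $53. Child Tax Credit: income exceeds $277,200 by $105,900 → 424 increments × $55 = $23,320 ≥ base, so the credit is $0. total $53 + $0 = $53
Jonas ($237,650): Health Coverage Credit: $237,650 is at or below the $286,900 threshold, so the full $1,678 applies. Child Tax Credit: $237,650 is at or below the $277,200 threshold, so the full $770 applies. total $1,678 + $770 = $2,448
Difference: |$53 − $2,448| = $2,395.

$2,395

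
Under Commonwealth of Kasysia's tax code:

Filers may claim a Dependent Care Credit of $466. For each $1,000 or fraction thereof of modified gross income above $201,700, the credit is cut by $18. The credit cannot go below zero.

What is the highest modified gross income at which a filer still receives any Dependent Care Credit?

After 25 increments the reduction is 25 × $18 = $450, leaving $16; one more increment wipes it out. Increment 25 ends at excess 25 × $1,000 = $25,000, so the highest qualifying income is $201,700 + $25,000 = $226,700.

$226,700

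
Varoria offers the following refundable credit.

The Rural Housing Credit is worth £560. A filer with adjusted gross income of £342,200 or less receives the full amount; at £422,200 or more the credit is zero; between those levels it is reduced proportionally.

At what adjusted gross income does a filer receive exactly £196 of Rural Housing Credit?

£394,200

£196 is 196/560 of the full £560, so 364/560 of the £80,000 range has been used: income = £342,200 + £80,000 × 364/560 = £394,200.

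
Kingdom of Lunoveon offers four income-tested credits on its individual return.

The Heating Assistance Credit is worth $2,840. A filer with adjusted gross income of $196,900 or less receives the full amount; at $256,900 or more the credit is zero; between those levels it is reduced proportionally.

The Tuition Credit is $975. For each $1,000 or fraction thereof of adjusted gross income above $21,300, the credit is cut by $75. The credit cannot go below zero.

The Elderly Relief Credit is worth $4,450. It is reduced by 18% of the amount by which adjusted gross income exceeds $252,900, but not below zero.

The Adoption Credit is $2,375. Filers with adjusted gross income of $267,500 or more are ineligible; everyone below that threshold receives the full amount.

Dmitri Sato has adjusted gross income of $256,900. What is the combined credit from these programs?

$6,105

Heating Assistance Credit: $256,900 is at or above $256,900, so the credit is $0.
Tuition Credit: income exceeds $21,300 by $235,600 → 236 increments × $75 = $17,700 ≥ base, so the credit is $0.
Elderly Relief Credit: 18% of the $4,000 excess over $252,900 is $720; credit = $4,450 − $720 = $3,730.
Adoption Credit: $256,900 is below the $267,500 cutoff, so the full $2,375 applies.
Total: $0 + $0 + $3,730 + $2,375 = $6,105.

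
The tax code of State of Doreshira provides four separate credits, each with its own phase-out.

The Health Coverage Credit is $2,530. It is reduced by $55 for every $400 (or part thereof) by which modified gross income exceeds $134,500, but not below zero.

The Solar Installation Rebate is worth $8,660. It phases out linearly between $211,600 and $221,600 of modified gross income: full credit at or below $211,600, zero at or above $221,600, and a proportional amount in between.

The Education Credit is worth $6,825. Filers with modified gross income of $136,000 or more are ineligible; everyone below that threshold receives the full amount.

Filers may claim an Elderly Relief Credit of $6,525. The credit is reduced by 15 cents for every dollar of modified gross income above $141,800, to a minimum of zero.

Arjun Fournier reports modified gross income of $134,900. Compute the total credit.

Health Coverage Credit: income exceeds $134,500 by $400, which is 1 full-or-partial $400 increment; reduction = 1 × $55 = $55, leaving $2,475.
Solar Installation Rebate: $134,900 is at or below the $211,600 threshold, so the full $8,660 applies.
Education Credit: $134,900 is below the $136,000 cutoff, so the full $6,825 applies.
Elderly Relief Credit: $134,900 is at or below the $141,800 threshold, so the full $6,525 applies.
Total: $2,475 + $8,660 + $6,825 + $6,525 = $24,485.

$24,485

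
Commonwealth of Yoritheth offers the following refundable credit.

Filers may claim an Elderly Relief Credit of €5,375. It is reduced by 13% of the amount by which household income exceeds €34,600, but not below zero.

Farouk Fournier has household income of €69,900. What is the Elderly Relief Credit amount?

Elderly Relief Credit: 13% of the €35,300 excess over €34,600 is €4,589; credit = €5,375 − €4,589 = €786.

€786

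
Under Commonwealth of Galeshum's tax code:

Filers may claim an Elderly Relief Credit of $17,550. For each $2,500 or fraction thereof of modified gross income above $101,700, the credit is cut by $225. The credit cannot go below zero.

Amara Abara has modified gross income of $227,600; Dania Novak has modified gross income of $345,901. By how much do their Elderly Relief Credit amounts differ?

$6,075

Amara ($227,600): Elderly Relief Credit: income exceeds $101,700 by $125,900, which is 51 full-or-partial $2,500 increments; reduction = 51 × $225 = $11,475, leaving $6,075.
Dania ($345,901): Elderly Relief Credit: income exceeds $101,700 by $244,201 → 98 increments × $225 = $22,050 ≥ base, so the credit is $0.
Difference: |$6,075 − $0| = $6,075.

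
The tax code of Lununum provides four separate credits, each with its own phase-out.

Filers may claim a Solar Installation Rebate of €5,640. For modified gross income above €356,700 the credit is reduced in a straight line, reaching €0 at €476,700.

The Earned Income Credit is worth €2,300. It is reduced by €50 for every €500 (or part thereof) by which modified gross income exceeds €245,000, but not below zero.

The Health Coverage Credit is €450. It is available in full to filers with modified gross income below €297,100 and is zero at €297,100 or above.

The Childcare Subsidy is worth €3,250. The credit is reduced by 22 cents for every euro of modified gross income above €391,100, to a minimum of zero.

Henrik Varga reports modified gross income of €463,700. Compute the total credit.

€611

Solar Installation Rebate: €463,700 is €107,000 into a €120,000 phase-out range, leaving 13,000/120,000 of the credit: €5,640 × 13,000/120,000 = €611.
Earned Income Credit: income exceeds €245,000 by €218,700 → 438 increments × €50 = €21,900 ≥ base, so the credit is €0.
Health Coverage Credit: €463,700 meets or exceeds the €297,100 cutoff, so the credit is €0.
Childcare Subsidy: 22% of the €72,600 excess over €391,100 is €15,972 ≥ base, so the credit is €0.
Total: €611 + €0 + €0 + €0 = €611.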